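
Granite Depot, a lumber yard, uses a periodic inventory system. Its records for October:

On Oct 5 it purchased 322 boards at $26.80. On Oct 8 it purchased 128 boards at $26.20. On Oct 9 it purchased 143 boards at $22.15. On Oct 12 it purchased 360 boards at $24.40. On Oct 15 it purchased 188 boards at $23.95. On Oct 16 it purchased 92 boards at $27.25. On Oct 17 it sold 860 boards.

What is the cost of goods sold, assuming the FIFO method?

COGS = $21,665.45

Oct 17, 860 sold [FIFO — oldest first]: 322 @ $26.80 + 128 @ $26.20 + 143 @ $22.15 + 267 @ $24.40 = $21,665.45
Ending inventory: 93 @ $24.40 + 188 @ $23.95 + 92 @ $27.25 = $9,278.80
Check: goods available $30,944.25 = COGS $21,665.45 + ending $9,278.80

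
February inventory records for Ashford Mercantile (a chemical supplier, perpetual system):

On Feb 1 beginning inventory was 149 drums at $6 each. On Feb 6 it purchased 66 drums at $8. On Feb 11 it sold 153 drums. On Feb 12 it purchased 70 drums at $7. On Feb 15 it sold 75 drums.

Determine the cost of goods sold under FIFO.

COGS = $1,513

Feb 11, 153 sold [FIFO — oldest first]: 149 @ $6 + 4 @ $8 = $926
Feb 15, 75 sold [FIFO — oldest first]: 62 @ $8 + 13 @ $7 = $587
Total COGS = $926 + $587 = $1,513
Ending inventory: 57 @ $7 = $399
Check: goods available $1,912 = COGS $1,513 + ending $399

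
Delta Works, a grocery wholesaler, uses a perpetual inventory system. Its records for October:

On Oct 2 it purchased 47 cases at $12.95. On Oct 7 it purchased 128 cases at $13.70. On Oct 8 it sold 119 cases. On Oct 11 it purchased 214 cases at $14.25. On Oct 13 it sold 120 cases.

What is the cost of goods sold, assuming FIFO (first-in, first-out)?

Oct 8, 119 sold [FIFO — oldest first]: 47 @ $12.95 + 72 @ $13.70 = $1,595.05
Oct 13, 120 sold [FIFO — oldest first]: 56 @ $13.70 + 64 @ $14.25 = $1,679.20
Total COGS = $1,595.05 + $1,679.20 = $3,274.25
Ending inventory: 150 @ $14.25 = $2,137.50
Check: goods available $5,411.75 = COGS $3,274.25 + ending $2,137.50

COGS = $3,274.25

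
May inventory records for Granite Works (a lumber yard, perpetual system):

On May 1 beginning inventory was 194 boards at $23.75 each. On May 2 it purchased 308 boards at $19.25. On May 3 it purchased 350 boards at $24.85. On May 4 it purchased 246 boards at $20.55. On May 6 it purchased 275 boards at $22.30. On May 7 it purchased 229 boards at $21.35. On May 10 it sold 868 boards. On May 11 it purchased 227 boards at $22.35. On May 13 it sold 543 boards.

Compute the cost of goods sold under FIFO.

COGS = $31,233.10

May 10, 868 sold [FIFO — oldest first]: 194 @ $23.75 + 308 @ $19.25 + 350 @ $24.85 + 16 @ $20.55 = $19,562.80
May 13, 543 sold [FIFO — oldest first]: 230 @ $20.55 + 275 @ $22.30 + 38 @ $21.35 = $11,670.30
Total COGS = $19,562.80 + $11,670.30 = $31,233.10
Ending inventory: 191 @ $21.35 + 227 @ $22.35 = $9,151.30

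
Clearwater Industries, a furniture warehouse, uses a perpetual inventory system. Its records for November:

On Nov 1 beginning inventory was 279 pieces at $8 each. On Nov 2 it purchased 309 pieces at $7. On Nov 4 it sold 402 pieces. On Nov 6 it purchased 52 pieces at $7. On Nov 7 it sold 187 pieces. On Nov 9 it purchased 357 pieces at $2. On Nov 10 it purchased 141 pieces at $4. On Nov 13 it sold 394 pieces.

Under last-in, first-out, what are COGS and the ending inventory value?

COGS = $5,421; ending inventory = $616

Nov 4, 402 sold [LIFO — newest first]: 309 @ $7 + 93 @ $8 = $2,907
Nov 7, 187 sold [LIFO — newest first]: 52 @ $7 + 135 @ $8 = $1,444
Nov 13, 394 sold [LIFO — newest first]: 141 @ $4 + 253 @ $2 = $1,070
Total COGS = $2,907 + $1,444 + $1,070 = $5,421
Ending inventory: 51 @ $8 + 104 @ $2 = $616
Check: goods available $6,037 = COGS $5,421 + ending $616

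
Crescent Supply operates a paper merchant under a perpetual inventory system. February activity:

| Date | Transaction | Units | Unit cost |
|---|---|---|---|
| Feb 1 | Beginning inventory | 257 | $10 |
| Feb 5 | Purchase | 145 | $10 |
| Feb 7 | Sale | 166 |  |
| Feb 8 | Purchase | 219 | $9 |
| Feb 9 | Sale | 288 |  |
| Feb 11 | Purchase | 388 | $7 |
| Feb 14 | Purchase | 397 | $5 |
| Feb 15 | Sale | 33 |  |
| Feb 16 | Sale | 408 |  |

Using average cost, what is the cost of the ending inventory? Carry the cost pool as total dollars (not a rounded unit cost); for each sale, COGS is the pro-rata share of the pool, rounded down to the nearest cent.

After Feb 1: 257 on hand, pool $2,570.00 (≈ $10.0000 each)
After Feb 5: 402 on hand, pool $4,020.00 (≈ $10.0000 each)
Feb 7, sell 166: 166/402 × $4,020.00 → $1,660.00
After Feb 8: 455 on hand, pool $4,331.00 (≈ $9.5187 each)
Feb 9, sell 288: 288/455 × $4,331.00 → $2,741.38
After Feb 11: 555 on hand, pool $4,305.62 (≈ $7.7579 each)
After Feb 14: 952 on hand, pool $6,290.62 (≈ $6.6078 each)
Feb 15, sell 33: 33/952 × $6,290.62 → $218.05
Feb 16, sell 408: 408/919 × $6,072.57 → $2,695.98
Total COGS = $1,660.00 + $2,741.38 + $218.05 + $2,695.98 = $7,315.41
Ending inventory (cost pool remaining) = $3,376.59
Check: goods available $10,692.00 = COGS $7,315.41 + ending $3,376.59

Ending inventory = $3,376.59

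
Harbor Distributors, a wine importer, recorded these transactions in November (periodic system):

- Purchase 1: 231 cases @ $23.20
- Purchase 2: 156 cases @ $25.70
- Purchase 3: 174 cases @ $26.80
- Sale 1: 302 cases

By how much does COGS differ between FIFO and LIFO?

$768.90

FIFO COGS: 231 @ $23.20 + 71 @ $25.70 = $7,183.90
LIFO COGS: 174 @ $26.80 + 128 @ $25.70 = $7,952.80
Difference = |$7,183.90 − $7,952.80| = $768.90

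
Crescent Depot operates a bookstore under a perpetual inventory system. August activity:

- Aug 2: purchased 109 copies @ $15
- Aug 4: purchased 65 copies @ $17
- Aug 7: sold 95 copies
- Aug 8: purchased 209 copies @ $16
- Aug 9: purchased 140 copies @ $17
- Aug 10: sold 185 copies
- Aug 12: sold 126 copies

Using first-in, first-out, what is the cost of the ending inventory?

Aug 7, 95 sold [FIFO — oldest first]: 95 @ $15 = $1,425
Aug 10, 185 sold [FIFO — oldest first]: 14 @ $15 + 65 @ $17 + 106 @ $16 = $3,011
Aug 12, 126 sold [FIFO — oldest first]: 103 @ $16 + 23 @ $17 = $2,039
Total COGS = $1,425 + $3,011 + $2,039 = $6,475
Ending inventory: 117 @ $17 = $1,989

Ending inventory = $1,989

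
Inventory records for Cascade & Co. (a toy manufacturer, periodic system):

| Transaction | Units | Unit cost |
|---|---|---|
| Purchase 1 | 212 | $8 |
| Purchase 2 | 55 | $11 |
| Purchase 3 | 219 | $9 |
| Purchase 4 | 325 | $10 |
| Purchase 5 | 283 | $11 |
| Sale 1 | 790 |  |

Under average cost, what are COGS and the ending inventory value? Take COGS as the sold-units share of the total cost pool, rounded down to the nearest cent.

Sale 1, sell 790: 790/1094 × $10,635.00 → $7,679.75
Ending inventory (cost pool remaining) = $2,955.25

COGS = $7,679.75; ending inventory = $2,955.25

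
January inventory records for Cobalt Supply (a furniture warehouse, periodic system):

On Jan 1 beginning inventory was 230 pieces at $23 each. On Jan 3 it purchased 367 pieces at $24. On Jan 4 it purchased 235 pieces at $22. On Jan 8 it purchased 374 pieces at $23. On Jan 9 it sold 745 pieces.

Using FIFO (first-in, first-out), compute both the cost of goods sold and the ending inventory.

COGS = $17,354; ending inventory = $10,516

Jan 9, 745 sold [FIFO — oldest first]: 230 @ $23 + 367 @ $24 + 148 @ $22 = $17,354
Ending inventory: 87 @ $22 + 374 @ $23 = $10,516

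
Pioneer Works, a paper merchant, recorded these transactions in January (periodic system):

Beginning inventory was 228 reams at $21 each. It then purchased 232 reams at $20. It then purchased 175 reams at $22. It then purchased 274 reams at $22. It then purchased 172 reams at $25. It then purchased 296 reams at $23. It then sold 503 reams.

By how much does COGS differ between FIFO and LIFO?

FIFO COGS: 228 @ $21 + 232 @ $20 + 43 @ $22 = $10,374
LIFO COGS: 296 @ $23 + 172 @ $25 + 35 @ $22 = $11,878
Difference = |$10,374 − $11,878| = $1,504

$1,504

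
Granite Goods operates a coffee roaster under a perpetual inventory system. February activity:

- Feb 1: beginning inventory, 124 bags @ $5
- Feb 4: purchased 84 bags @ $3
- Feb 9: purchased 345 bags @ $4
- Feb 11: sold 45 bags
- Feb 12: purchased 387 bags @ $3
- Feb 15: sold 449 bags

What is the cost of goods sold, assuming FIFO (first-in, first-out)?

Feb 11, 45 sold [FIFO — oldest first]: 45 @ $5 = $225
Feb 15, 449 sold [FIFO — oldest first]: 79 @ $5 + 84 @ $3 + 286 @ $4 = $1,791
Total COGS = $225 + $1,791 = $2,016
Ending inventory: 59 @ $4 + 387 @ $3 = $1,397

COGS = $2,016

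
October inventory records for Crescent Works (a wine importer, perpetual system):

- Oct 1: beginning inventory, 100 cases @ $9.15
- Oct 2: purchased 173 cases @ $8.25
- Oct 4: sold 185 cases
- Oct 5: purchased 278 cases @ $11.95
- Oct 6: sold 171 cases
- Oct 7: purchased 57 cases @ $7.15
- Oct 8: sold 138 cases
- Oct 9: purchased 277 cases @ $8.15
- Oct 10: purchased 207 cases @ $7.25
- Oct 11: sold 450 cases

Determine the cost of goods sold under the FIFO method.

COGS = $8,757.20

Oct 4, 185 sold [FIFO — oldest first]: 100 @ $9.15 + 85 @ $8.25 = $1,616.25
Oct 6, 171 sold [FIFO — oldest first]: 88 @ $8.25 + 83 @ $11.95 = $1,717.85
Oct 8, 138 sold [FIFO — oldest first]: 138 @ $11.95 = $1,649.10
Oct 11, 450 sold [FIFO — oldest first]: 57 @ $11.95 + 57 @ $7.15 + 277 @ $8.15 + 59 @ $7.25 = $3,774.00
Total COGS = $1,616.25 + $1,717.85 + $1,649.10 + $3,774.00 = $8,757.20
Ending inventory: 148 @ $7.25 = $1,073.00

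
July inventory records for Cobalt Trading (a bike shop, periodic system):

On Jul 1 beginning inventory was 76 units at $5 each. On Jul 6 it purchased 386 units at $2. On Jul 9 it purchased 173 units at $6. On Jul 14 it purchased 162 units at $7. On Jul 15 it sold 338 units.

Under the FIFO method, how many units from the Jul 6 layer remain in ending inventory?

Jul 15, 338 sold [FIFO — oldest first]: 76 @ $5 + 262 @ $2 = $904
Ending inventory: 124 @ $2 + 173 @ $6 + 162 @ $7 = $2,420

124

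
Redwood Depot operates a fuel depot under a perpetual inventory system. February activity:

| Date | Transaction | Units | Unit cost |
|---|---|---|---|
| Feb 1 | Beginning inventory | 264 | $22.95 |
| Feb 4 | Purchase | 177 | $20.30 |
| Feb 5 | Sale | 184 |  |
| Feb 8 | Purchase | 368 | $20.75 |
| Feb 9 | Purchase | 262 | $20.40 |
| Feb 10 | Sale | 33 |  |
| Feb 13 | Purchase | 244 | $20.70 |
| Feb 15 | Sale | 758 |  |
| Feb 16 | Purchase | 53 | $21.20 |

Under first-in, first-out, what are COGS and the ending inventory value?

COGS = $20,674.30; ending inventory = $8,132.80

Feb 5, 184 sold [FIFO — oldest first]: 184 @ $22.95 = $4,222.80
Feb 10, 33 sold [FIFO — oldest first]: 33 @ $22.95 = $757.35
Feb 15, 758 sold [FIFO — oldest first]: 47 @ $22.95 + 177 @ $20.30 + 368 @ $20.75 + 166 @ $20.40 = $15,694.15
Total COGS = $4,222.80 + $757.35 + $15,694.15 = $20,674.30
Ending inventory: 96 @ $20.40 + 244 @ $20.70 + 53 @ $21.20 = $8,132.80
Check: goods available $28,807.10 = COGS $20,674.30 + ending $8,132.80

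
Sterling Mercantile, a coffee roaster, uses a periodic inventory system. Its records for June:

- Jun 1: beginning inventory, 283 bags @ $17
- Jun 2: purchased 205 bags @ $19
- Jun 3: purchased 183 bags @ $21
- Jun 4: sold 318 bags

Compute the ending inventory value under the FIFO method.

Jun 4, 318 sold [FIFO — oldest first]: 283 @ $17 + 35 @ $19 = $5,476
Ending inventory: 170 @ $19 + 183 @ $21 = $7,073
Check: goods available $12,549 = COGS $5,476 + ending $7,073

Ending inventory = $7,073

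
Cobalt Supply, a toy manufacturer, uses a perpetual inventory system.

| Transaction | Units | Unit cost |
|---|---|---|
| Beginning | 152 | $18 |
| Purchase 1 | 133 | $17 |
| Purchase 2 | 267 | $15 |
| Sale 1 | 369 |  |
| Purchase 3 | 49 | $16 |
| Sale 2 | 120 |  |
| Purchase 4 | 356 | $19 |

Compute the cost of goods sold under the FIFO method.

Sale 1 (369) [FIFO — oldest first]: 152 @ $18 + 133 @ $17 + 84 @ $15 = $6,257
Sale 2 (120) [FIFO — oldest first]: 120 @ $15 = $1,800
Total COGS = $6,257 + $1,800 = $8,057
Ending inventory: 63 @ $15 + 49 @ $16 + 356 @ $19 = $8,493
Check: goods available $16,550 = COGS $8,057 + ending $8,493

COGS = $8,057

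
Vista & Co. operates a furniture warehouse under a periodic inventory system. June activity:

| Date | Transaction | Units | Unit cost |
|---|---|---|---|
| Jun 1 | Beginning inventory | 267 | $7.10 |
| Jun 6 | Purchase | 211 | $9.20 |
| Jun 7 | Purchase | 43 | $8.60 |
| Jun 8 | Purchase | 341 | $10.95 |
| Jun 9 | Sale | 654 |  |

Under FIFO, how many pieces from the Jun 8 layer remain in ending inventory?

Jun 9, 654 sold [FIFO — oldest first]: 267 @ $7.10 + 211 @ $9.20 + 43 @ $8.60 + 133 @ $10.95 = $5,663.05
Ending inventory: 208 @ $10.95 = $2,277.60

208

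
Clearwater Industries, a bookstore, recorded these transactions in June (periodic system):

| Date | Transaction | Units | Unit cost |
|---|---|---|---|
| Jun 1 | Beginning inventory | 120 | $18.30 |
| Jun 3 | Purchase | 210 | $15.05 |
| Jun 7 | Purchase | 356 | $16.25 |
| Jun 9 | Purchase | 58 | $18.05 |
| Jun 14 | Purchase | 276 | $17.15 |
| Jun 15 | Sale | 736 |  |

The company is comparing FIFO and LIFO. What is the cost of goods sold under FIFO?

FIFO COGS: 120 @ $18.30 + 210 @ $15.05 + 356 @ $16.25 + 50 @ $18.05 = $12,044.00
LIFO COGS: 276 @ $17.15 + 58 @ $18.05 + 356 @ $16.25 + 46 @ $15.05 = $12,257.60

COGS = $12,044.00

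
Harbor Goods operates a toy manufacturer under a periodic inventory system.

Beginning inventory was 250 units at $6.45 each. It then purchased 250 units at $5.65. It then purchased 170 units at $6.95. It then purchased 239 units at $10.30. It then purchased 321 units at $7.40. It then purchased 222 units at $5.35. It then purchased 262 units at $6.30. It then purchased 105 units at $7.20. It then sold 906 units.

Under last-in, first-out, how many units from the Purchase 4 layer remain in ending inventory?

Sale 1 (906) [LIFO — newest first]: 105 @ $7.20 + 262 @ $6.30 + 222 @ $5.35 + 317 @ $7.40 = $5,940.10
Ending inventory: 250 @ $6.45 + 250 @ $5.65 + 170 @ $6.95 + 239 @ $10.30 + 4 @ $7.40 = $6,697.80

4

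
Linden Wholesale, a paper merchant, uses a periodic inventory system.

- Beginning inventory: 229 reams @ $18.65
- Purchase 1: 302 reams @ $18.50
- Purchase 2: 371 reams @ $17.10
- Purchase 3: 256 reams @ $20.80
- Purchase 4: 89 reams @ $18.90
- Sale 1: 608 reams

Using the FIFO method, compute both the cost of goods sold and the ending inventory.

Sale 1 (608) [FIFO — oldest first]: 229 @ $18.65 + 302 @ $18.50 + 77 @ $17.10 = $11,174.55
Ending inventory: 294 @ $17.10 + 256 @ $20.80 + 89 @ $18.90 = $12,034.30
Check: goods available $23,208.85 = COGS $11,174.55 + ending $12,034.30

COGS = $11,174.55; ending inventory = $12,034.30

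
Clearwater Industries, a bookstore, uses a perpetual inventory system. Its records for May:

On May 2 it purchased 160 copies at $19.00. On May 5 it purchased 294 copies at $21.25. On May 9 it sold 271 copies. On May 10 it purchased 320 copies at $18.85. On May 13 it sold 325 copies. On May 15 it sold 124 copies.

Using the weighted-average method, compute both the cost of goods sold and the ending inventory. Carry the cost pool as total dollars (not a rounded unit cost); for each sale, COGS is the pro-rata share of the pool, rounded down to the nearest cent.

COGS = $14,270.02; ending inventory = $1,049.48

After May 2: 160 on hand, pool $3,040.00 (≈ $19.0000 each)
After May 5: 454 on hand, pool $9,287.50 (≈ $20.4570 each)
May 9, sell 271: 271/454 × $9,287.50 → $5,543.86
After May 10: 503 on hand, pool $9,775.64 (≈ $19.4347 each)
May 13, sell 325: 325/503 × $9,775.64 → $6,316.26
May 15, sell 124: 124/178 × $3,459.38 → $2,409.90
Total COGS = $5,543.86 + $6,316.26 + $2,409.90 = $14,270.02
Ending inventory (cost pool remaining) = $1,049.48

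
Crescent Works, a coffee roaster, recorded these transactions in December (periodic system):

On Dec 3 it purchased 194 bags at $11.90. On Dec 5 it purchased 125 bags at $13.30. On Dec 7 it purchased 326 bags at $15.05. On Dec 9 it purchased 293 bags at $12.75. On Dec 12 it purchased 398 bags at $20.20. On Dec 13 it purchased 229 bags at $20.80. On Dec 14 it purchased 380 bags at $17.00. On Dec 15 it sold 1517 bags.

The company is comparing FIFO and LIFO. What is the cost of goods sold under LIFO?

FIFO COGS: 194 @ $11.90 + 125 @ $13.30 + 326 @ $15.05 + 293 @ $12.75 + 398 @ $20.20 + 181 @ $20.80 = $24,417.55
LIFO COGS: 380 @ $17.00 + 229 @ $20.80 + 398 @ $20.20 + 293 @ $12.75 + 217 @ $15.05 = $26,264.40

COGS = $26,264.40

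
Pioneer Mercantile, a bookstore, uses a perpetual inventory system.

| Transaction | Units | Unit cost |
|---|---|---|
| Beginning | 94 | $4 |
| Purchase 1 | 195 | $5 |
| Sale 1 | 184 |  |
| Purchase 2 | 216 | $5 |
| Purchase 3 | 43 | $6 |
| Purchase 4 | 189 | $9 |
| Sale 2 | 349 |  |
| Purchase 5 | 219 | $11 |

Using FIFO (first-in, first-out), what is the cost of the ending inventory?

Sale 1 (184) [FIFO — oldest first]: 94 @ $4 + 90 @ $5 = $826
Sale 2 (349) [FIFO — oldest first]: 105 @ $5 + 216 @ $5 + 28 @ $6 = $1,773
Total COGS = $826 + $1,773 = $2,599
Ending inventory: 15 @ $6 + 189 @ $9 + 219 @ $11 = $4,200

Ending inventory = $4,200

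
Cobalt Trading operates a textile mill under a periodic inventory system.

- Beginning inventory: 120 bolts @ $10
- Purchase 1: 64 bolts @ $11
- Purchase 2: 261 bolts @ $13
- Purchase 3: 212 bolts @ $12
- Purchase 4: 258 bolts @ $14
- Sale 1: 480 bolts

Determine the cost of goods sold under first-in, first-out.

Sale 1 (480) [FIFO — oldest first]: 120 @ $10 + 64 @ $11 + 261 @ $13 + 35 @ $12 = $5,717
Ending inventory: 177 @ $12 + 258 @ $14 = $5,736
Check: goods available $11,453 = COGS $5,717 + ending $5,736

COGS = $5,717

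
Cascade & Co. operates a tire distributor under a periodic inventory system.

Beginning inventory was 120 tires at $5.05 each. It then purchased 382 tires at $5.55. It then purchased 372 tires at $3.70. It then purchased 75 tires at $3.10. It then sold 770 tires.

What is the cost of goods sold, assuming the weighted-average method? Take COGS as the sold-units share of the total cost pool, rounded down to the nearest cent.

COGS = $3,517.33

Sale 1, sell 770: 770/949 × $4,335.00 → $3,517.33
Ending inventory (cost pool remaining) = $817.67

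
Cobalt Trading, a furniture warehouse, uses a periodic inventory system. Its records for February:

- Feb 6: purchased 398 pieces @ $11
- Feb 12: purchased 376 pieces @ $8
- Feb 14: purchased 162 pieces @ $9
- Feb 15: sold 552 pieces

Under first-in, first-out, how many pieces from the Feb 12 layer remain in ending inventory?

Feb 15, 552 sold [FIFO — oldest first]: 398 @ $11 + 154 @ $8 = $5,610
Ending inventory: 222 @ $8 + 162 @ $9 = $3,234

222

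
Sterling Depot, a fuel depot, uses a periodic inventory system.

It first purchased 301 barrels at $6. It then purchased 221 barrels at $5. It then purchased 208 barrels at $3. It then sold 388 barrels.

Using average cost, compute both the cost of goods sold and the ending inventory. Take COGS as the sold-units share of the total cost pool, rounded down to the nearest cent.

COGS = $1,878.87; ending inventory = $1,656.13

Sale 1, sell 388: 388/730 × $3,535.00 → $1,878.87
Ending inventory (cost pool remaining) = $1,656.13
Check: goods available $3,535.00 = COGS $1,878.87 + ending $1,656.13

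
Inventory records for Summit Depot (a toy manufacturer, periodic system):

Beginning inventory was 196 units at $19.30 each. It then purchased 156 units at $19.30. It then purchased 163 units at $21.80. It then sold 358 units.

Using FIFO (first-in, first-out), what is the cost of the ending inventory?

Ending inventory = $3,422.60

Sale 1 (358) [FIFO — oldest first]: 196 @ $19.30 + 156 @ $19.30 + 6 @ $21.80 = $6,924.40
Ending inventory: 157 @ $21.80 = $3,422.60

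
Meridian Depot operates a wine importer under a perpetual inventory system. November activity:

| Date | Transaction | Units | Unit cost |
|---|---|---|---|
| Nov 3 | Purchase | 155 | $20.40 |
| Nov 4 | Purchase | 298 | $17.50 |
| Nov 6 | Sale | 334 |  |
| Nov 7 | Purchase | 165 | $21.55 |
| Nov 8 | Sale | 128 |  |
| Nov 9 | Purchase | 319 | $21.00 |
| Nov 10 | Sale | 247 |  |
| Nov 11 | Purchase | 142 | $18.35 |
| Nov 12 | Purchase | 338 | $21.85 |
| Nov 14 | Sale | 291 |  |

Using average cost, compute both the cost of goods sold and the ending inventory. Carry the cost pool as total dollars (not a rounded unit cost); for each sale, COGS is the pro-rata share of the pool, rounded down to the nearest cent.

After Nov 3: 155 on hand, pool $3,162.00 (≈ $20.4000 each)
After Nov 4: 453 on hand, pool $8,377.00 (≈ $18.4923 each)
Nov 6, sell 334: 334/453 × $8,377.00 → $6,176.41
After Nov 7: 284 on hand, pool $5,756.34 (≈ $20.2688 each)
Nov 8, sell 128: 128/284 × $5,756.34 → $2,594.40
After Nov 9: 475 on hand, pool $9,860.94 (≈ $20.7599 each)
Nov 10, sell 247: 247/475 × $9,860.94 → $5,127.68
After Nov 11: 370 on hand, pool $7,338.96 (≈ $19.8350 each)
After Nov 12: 708 on hand, pool $14,724.26 (≈ $20.7970 each)
Nov 14, sell 291: 291/708 × $14,724.26 → $6,051.92
Total COGS = $6,176.41 + $2,594.40 + $5,127.68 + $6,051.92 = $19,950.41
Ending inventory (cost pool remaining) = $8,672.34

COGS = $19,950.41; ending inventory = $8,672.34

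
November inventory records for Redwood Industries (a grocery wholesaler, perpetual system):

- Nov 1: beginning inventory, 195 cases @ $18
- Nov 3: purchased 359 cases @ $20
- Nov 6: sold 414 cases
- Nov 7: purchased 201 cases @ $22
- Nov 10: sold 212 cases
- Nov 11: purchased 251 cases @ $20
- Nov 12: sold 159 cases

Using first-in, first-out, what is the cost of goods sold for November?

COGS = $15,712

Nov 6, 414 sold [FIFO — oldest first]: 195 @ $18 + 219 @ $20 = $7,890
Nov 10, 212 sold [FIFO — oldest first]: 140 @ $20 + 72 @ $22 = $4,384
Nov 12, 159 sold [FIFO — oldest first]: 129 @ $22 + 30 @ $20 = $3,438
Total COGS = $7,890 + $4,384 + $3,438 = $15,712
Ending inventory: 221 @ $20 = $4,420
Check: goods available $20,132 = COGS $15,712 + ending $4,420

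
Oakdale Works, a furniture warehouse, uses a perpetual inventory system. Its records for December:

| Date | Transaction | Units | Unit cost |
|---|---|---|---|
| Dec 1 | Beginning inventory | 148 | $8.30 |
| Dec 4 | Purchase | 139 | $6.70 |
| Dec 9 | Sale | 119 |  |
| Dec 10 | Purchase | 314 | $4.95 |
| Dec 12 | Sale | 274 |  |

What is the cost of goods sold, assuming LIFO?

Dec 9, 119 sold [LIFO — newest first]: 119 @ $6.70 = $797.30
Dec 12, 274 sold [LIFO — newest first]: 274 @ $4.95 = $1,356.30
Total COGS = $797.30 + $1,356.30 = $2,153.60
Ending inventory: 148 @ $8.30 + 20 @ $6.70 + 40 @ $4.95 = $1,560.40
Check: goods available $3,714.00 = COGS $2,153.60 + ending $1,560.40

COGS = $2,153.60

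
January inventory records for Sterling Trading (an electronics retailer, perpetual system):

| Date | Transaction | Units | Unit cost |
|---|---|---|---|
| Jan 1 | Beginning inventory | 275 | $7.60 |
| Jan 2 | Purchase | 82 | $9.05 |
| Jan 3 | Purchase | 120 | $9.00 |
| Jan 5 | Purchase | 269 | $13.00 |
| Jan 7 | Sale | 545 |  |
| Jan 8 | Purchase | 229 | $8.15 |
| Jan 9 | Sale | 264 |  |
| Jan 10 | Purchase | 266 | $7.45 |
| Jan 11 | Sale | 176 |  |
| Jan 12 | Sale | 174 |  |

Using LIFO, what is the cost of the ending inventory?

Ending inventory = $623.20

Jan 7, 545 sold [LIFO — newest first]: 269 @ $13.00 + 120 @ $9.00 + 82 @ $9.05 + 74 @ $7.60 = $5,881.50
Jan 9, 264 sold [LIFO — newest first]: 229 @ $8.15 + 35 @ $7.60 = $2,132.35
Jan 11, 176 sold [LIFO — newest first]: 176 @ $7.45 = $1,311.20
Jan 12, 174 sold [LIFO — newest first]: 90 @ $7.45 + 84 @ $7.60 = $1,308.90
Total COGS = $5,881.50 + $2,132.35 + $1,311.20 + $1,308.90 = $10,633.95
Ending inventory: 82 @ $7.60 = $623.20
Check: goods available $11,257.15 = COGS $10,633.95 + ending $623.20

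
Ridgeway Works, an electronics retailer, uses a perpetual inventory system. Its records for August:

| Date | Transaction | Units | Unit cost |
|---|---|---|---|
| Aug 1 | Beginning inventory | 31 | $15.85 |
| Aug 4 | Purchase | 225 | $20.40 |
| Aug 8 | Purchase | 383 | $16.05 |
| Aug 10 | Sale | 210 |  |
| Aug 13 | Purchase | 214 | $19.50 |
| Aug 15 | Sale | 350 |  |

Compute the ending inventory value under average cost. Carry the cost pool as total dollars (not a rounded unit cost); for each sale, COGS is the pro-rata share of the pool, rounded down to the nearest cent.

Ending inventory = $5,336.61

After Aug 1: 31 on hand, pool $491.35 (≈ $15.8500 each)
After Aug 4: 256 on hand, pool $5,081.35 (≈ $19.8490 each)
After Aug 8: 639 on hand, pool $11,228.50 (≈ $17.5720 each)
Aug 10, sell 210: 210/639 × $11,228.50 → $3,690.11
After Aug 13: 643 on hand, pool $11,711.39 (≈ $18.2137 each)
Aug 15, sell 350: 350/643 × $11,711.39 → $6,374.78
Total COGS = $3,690.11 + $6,374.78 = $10,064.89
Ending inventory (cost pool remaining) = $5,336.61
Check: goods available $15,401.50 = COGS $10,064.89 + ending $5,336.61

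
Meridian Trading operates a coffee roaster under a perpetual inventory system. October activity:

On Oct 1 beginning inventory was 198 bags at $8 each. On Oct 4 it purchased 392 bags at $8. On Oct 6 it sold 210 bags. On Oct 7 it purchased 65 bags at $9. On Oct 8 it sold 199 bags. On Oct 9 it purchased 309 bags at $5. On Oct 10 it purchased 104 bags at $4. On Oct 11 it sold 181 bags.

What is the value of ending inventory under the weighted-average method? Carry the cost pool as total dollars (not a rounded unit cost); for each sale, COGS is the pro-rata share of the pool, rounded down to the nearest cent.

Ending inventory = $2,875.94

After Oct 1: 198 on hand, pool $1,584.00 (≈ $8.0000 each)
After Oct 4: 590 on hand, pool $4,720.00 (≈ $8.0000 each)
Oct 6, sell 210: 210/590 × $4,720.00 → $1,680.00
After Oct 7: 445 on hand, pool $3,625.00 (≈ $8.1461 each)
Oct 8, sell 199: 199/445 × $3,625.00 → $1,621.06
After Oct 9: 555 on hand, pool $3,548.94 (≈ $6.3945 each)
After Oct 10: 659 on hand, pool $3,964.94 (≈ $6.0166 each)
Oct 11, sell 181: 181/659 × $3,964.94 → $1,089.00
Total COGS = $1,680.00 + $1,621.06 + $1,089.00 = $4,390.06
Ending inventory (cost pool remaining) = $2,875.94
Check: goods available $7,266.00 = COGS $4,390.06 + ending $2,875.94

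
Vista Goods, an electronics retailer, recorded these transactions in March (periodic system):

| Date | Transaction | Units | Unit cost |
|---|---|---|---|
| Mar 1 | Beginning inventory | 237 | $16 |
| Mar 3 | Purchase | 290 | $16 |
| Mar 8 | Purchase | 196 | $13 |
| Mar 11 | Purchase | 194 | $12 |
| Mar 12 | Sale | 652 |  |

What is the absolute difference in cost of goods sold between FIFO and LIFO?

$989

FIFO COGS: 237 @ $16 + 290 @ $16 + 125 @ $13 = $10,057
LIFO COGS: 194 @ $12 + 196 @ $13 + 262 @ $16 = $9,068
Difference = |$10,057 − $9,068| = $989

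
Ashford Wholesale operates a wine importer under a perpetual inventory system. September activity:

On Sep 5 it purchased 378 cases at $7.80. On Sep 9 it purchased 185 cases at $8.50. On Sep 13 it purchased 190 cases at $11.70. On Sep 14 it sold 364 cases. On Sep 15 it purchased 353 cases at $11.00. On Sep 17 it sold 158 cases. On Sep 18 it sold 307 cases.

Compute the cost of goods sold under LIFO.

COGS = $8,466.30

Sep 14, 364 sold [LIFO — newest first]: 190 @ $11.70 + 174 @ $8.50 = $3,702.00
Sep 17, 158 sold [LIFO — newest first]: 158 @ $11.00 = $1,738.00
Sep 18, 307 sold [LIFO — newest first]: 195 @ $11.00 + 11 @ $8.50 + 101 @ $7.80 = $3,026.30
Total COGS = $3,702.00 + $1,738.00 + $3,026.30 = $8,466.30
Ending inventory: 277 @ $7.80 = $2,160.60
Check: goods available $10,626.90 = COGS $8,466.30 + ending $2,160.60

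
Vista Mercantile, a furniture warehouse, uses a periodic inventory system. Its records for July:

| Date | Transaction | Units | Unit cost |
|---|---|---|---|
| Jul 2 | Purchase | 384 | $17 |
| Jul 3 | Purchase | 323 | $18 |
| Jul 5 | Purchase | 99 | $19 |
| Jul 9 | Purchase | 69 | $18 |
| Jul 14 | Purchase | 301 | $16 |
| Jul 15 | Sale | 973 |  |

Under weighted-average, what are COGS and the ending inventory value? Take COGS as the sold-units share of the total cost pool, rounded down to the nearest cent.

Jul 15, sell 973: 973/1176 × $20,281.00 → $16,780.11
Ending inventory (cost pool remaining) = $3,500.89

COGS = $16,780.11; ending inventory = $3,500.89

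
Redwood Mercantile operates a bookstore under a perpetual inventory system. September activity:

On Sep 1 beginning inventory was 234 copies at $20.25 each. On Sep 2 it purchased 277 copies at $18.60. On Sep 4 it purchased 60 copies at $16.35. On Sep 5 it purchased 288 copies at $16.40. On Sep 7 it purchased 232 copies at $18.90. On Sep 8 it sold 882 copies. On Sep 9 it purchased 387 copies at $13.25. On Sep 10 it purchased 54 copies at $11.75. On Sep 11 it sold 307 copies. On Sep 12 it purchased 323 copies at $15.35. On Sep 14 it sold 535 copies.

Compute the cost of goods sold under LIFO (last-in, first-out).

Sep 8, 882 sold [LIFO — newest first]: 232 @ $18.90 + 288 @ $16.40 + 60 @ $16.35 + 277 @ $18.60 + 25 @ $20.25 = $15,747.45
Sep 11, 307 sold [LIFO — newest first]: 54 @ $11.75 + 253 @ $13.25 = $3,986.75
Sep 14, 535 sold [LIFO — newest first]: 323 @ $15.35 + 134 @ $13.25 + 78 @ $20.25 = $8,313.05
Total COGS = $15,747.45 + $3,986.75 + $8,313.05 = $28,047.25
Ending inventory: 131 @ $20.25 = $2,652.75

COGS = $28,047.25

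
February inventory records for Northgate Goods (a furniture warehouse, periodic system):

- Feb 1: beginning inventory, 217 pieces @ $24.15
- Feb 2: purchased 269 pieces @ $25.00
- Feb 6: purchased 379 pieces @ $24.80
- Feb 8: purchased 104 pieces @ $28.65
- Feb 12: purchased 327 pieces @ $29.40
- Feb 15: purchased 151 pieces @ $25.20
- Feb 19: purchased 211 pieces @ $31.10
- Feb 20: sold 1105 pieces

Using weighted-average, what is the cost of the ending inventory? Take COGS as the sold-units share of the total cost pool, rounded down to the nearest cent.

Feb 20, sell 1105: 1105/1658 × $44,325.45 → $29,541.38
Ending inventory (cost pool remaining) = $14,784.07

Ending inventory = $14,784.07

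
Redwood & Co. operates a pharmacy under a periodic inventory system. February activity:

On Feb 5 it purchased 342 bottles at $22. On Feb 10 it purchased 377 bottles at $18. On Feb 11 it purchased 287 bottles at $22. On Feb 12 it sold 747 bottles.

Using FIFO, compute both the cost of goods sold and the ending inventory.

Feb 12, 747 sold [FIFO — oldest first]: 342 @ $22 + 377 @ $18 + 28 @ $22 = $14,926
Ending inventory: 259 @ $22 = $5,698

COGS = $14,926; ending inventory = $5,698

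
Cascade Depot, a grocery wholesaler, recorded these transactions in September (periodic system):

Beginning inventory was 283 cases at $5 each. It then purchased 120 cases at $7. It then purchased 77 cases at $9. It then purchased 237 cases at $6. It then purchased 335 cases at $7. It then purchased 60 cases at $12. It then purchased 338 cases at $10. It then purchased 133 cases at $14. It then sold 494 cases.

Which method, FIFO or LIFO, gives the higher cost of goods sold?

FIFO COGS: 283 @ $5 + 120 @ $7 + 77 @ $9 + 14 @ $6 = $3,032
LIFO COGS: 133 @ $14 + 338 @ $10 + 23 @ $12 = $5,518

LIFO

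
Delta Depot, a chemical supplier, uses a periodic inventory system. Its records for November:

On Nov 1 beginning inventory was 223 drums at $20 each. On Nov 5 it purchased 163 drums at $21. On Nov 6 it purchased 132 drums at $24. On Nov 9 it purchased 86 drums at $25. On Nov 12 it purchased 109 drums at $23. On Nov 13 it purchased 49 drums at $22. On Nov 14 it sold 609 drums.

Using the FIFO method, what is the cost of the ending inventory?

Ending inventory = $3,470

Nov 14, 609 sold [FIFO — oldest first]: 223 @ $20 + 163 @ $21 + 132 @ $24 + 86 @ $25 + 5 @ $23 = $13,316
Ending inventory: 104 @ $23 + 49 @ $22 = $3,470
Check: goods available $16,786 = COGS $13,316 + ending $3,470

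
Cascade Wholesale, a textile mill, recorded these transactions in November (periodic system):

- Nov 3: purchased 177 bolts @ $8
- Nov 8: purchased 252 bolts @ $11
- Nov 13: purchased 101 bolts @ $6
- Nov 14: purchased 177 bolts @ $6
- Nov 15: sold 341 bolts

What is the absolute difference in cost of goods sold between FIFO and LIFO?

FIFO COGS: 177 @ $8 + 164 @ $11 = $3,220
LIFO COGS: 177 @ $6 + 101 @ $6 + 63 @ $11 = $2,361
Difference = |$3,220 − $2,361| = $859

$859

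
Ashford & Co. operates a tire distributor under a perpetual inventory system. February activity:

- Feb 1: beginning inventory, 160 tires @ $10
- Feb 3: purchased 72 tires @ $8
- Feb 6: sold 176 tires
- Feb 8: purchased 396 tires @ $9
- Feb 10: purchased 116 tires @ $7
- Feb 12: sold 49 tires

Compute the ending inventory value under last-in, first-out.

Ending inventory = $4,593

Feb 6, 176 sold [LIFO — newest first]: 72 @ $8 + 104 @ $10 = $1,616
Feb 12, 49 sold [LIFO — newest first]: 49 @ $7 = $343
Total COGS = $1,616 + $343 = $1,959
Ending inventory: 56 @ $10 + 396 @ $9 + 67 @ $7 = $4,593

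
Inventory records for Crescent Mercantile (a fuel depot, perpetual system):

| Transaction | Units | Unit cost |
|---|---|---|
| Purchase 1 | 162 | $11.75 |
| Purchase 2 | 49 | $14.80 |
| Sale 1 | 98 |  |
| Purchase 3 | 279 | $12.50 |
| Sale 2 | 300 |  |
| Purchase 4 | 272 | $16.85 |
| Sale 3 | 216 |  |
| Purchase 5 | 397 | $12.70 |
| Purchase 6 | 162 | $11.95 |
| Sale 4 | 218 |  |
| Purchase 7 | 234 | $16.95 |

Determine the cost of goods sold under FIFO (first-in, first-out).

COGS = $11,588.40

Sale 1 (98) [FIFO — oldest first]: 98 @ $11.75 = $1,151.50
Sale 2 (300) [FIFO — oldest first]: 64 @ $11.75 + 49 @ $14.80 + 187 @ $12.50 = $3,814.70
Sale 3 (216) [FIFO — oldest first]: 92 @ $12.50 + 124 @ $16.85 = $3,239.40
Sale 4 (218) [FIFO — oldest first]: 148 @ $16.85 + 70 @ $12.70 = $3,382.80
Total COGS = $1,151.50 + $3,814.70 + $3,239.40 + $3,382.80 = $11,588.40
Ending inventory: 327 @ $12.70 + 162 @ $11.95 + 234 @ $16.95 = $10,055.10
Check: goods available $21,643.50 = COGS $11,588.40 + ending $10,055.10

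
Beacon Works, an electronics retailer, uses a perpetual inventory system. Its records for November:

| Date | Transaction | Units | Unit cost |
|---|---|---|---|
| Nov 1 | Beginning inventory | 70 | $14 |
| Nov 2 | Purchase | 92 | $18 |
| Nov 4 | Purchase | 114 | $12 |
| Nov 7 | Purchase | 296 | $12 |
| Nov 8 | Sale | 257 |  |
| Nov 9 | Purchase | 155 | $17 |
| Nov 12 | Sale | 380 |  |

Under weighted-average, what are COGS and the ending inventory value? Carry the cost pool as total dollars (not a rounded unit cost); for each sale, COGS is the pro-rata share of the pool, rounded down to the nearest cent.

COGS = $8,889.62; ending inventory = $1,301.38

After Nov 1: 70 on hand, pool $980.00 (≈ $14.0000 each)
After Nov 2: 162 on hand, pool $2,636.00 (≈ $16.2716 each)
After Nov 4: 276 on hand, pool $4,004.00 (≈ $14.5072 each)
After Nov 7: 572 on hand, pool $7,556.00 (≈ $13.2098 each)
Nov 8, sell 257: 257/572 × $7,556.00 → $3,394.91
After Nov 9: 470 on hand, pool $6,796.09 (≈ $14.4598 each)
Nov 12, sell 380: 380/470 × $6,796.09 → $5,494.71
Total COGS = $3,394.91 + $5,494.71 = $8,889.62
Ending inventory (cost pool remaining) = $1,301.38
Check: goods available $10,191.00 = COGS $8,889.62 + ending $1,301.38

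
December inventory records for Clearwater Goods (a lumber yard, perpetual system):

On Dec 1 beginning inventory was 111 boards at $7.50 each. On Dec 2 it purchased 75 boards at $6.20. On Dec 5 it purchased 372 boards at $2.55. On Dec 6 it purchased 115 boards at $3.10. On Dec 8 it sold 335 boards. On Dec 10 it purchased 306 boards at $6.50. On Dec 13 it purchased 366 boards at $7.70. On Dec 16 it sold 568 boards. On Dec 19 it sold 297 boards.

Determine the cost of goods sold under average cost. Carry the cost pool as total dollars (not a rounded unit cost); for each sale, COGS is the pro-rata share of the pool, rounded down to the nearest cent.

After Dec 1: 111 on hand, pool $832.50 (≈ $7.5000 each)
After Dec 2: 186 on hand, pool $1,297.50 (≈ $6.9758 each)
After Dec 5: 558 on hand, pool $2,246.10 (≈ $4.0253 each)
After Dec 6: 673 on hand, pool $2,602.60 (≈ $3.8672 each)
Dec 8, sell 335: 335/673 × $2,602.60 → $1,295.49
After Dec 10: 644 on hand, pool $3,296.11 (≈ $5.1182 each)
After Dec 13: 1010 on hand, pool $6,114.31 (≈ $6.0538 each)
Dec 16, sell 568: 568/1010 × $6,114.31 → $3,438.54
Dec 19, sell 297: 297/442 × $2,675.77 → $1,797.97
Total COGS = $1,295.49 + $3,438.54 + $1,797.97 = $6,532.00
Ending inventory (cost pool remaining) = $877.80

COGS = $6,532.00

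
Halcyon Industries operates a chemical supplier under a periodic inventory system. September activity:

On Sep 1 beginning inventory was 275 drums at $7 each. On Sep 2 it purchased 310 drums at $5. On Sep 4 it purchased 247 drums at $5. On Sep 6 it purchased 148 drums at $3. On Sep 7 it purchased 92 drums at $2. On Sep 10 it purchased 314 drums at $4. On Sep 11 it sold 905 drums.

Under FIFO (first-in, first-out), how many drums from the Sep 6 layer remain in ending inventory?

Sep 11, 905 sold [FIFO — oldest first]: 275 @ $7 + 310 @ $5 + 247 @ $5 + 73 @ $3 = $4,929
Ending inventory: 75 @ $3 + 92 @ $2 + 314 @ $4 = $1,665

75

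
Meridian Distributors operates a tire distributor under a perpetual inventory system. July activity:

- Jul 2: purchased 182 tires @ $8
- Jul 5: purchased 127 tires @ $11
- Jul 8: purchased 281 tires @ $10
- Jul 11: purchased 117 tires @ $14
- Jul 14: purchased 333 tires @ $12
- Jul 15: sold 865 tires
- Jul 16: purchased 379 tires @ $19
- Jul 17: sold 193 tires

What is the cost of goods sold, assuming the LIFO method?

Jul 15, 865 sold [LIFO — newest first]: 333 @ $12 + 117 @ $14 + 281 @ $10 + 127 @ $11 + 7 @ $8 = $9,897
Jul 17, 193 sold [LIFO — newest first]: 193 @ $19 = $3,667
Total COGS = $9,897 + $3,667 = $13,564
Ending inventory: 175 @ $8 + 186 @ $19 = $4,934

COGS = $13,564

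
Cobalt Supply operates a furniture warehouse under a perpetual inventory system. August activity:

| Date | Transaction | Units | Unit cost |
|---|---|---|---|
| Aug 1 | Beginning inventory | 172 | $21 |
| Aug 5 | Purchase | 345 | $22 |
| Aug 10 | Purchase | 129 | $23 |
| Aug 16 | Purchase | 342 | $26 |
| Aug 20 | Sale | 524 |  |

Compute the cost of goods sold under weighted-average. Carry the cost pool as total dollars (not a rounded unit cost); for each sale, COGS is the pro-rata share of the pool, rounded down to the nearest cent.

After Aug 1: 172 on hand, pool $3,612.00 (≈ $21.0000 each)
After Aug 5: 517 on hand, pool $11,202.00 (≈ $21.6673 each)
After Aug 10: 646 on hand, pool $14,169.00 (≈ $21.9334 each)
After Aug 16: 988 on hand, pool $23,061.00 (≈ $23.3411 each)
Aug 20, sell 524: 524/988 × $23,061.00 → $12,230.73
Ending inventory (cost pool remaining) = $10,830.27

COGS = $12,230.73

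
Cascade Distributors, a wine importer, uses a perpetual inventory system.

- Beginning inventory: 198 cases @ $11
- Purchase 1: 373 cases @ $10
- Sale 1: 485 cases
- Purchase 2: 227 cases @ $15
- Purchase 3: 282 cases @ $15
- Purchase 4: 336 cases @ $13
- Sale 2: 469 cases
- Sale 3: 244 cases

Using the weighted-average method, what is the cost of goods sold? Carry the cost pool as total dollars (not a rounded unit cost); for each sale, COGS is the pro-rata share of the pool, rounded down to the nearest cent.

COGS = $14,892.05

After Beginning: 198 on hand, pool $2,178.00 (≈ $11.0000 each)
After Purchase 1: 571 on hand, pool $5,908.00 (≈ $10.3468 each)
Sale 1, sell 485: 485/571 × $5,908.00 → $5,018.17
After Purchase 2: 313 on hand, pool $4,294.83 (≈ $13.7215 each)
After Purchase 3: 595 on hand, pool $8,524.83 (≈ $14.3274 each)
After Purchase 4: 931 on hand, pool $12,892.83 (≈ $13.8484 each)
Sale 2, sell 469: 469/931 × $12,892.83 → $6,494.88
Sale 3, sell 244: 244/462 × $6,397.95 → $3,379.00
Total COGS = $5,018.17 + $6,494.88 + $3,379.00 = $14,892.05
Ending inventory (cost pool remaining) = $3,018.95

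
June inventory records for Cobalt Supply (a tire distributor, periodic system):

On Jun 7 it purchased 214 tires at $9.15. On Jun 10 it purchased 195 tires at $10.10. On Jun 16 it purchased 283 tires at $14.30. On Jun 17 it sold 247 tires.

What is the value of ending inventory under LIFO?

Jun 17, 247 sold [LIFO — newest first]: 247 @ $14.30 = $3,532.10
Ending inventory: 214 @ $9.15 + 195 @ $10.10 + 36 @ $14.30 = $4,442.40

Ending inventory = $4,442.40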